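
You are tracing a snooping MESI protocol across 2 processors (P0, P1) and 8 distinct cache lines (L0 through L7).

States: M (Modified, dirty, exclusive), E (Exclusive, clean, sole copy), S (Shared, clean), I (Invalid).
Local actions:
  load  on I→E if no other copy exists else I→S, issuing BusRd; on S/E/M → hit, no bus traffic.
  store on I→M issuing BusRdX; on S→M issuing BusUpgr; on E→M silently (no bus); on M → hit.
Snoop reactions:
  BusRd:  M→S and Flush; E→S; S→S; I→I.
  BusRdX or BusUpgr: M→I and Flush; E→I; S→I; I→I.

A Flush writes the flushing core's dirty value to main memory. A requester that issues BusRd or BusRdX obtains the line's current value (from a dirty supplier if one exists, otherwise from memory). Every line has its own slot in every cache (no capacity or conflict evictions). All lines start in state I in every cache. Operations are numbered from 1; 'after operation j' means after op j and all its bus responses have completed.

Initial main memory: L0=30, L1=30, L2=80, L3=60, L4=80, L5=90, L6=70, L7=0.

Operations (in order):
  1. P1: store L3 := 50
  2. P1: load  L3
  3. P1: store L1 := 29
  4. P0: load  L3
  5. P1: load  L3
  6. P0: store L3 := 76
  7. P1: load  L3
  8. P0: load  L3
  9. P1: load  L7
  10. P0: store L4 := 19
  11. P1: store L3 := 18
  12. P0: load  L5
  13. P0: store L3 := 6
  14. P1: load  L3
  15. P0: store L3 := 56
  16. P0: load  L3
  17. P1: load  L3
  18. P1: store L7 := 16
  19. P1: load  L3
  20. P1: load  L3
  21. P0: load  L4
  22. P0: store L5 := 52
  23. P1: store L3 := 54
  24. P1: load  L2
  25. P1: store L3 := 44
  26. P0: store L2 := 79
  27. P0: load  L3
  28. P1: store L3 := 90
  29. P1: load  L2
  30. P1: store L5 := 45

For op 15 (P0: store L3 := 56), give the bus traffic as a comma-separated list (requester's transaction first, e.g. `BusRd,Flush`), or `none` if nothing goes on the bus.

bus = BusUpgr

[1] P1: store L3 := 50 | P0:I, P1:M(50) | bus: BusRdX
[2] P1: load  L3 | P0:I, P1:M(50) | bus: none
[3] P1: store L1 := 29 | P0:I, P1:M(29) | bus: BusRdX
[4] P0: load  L3 | P0:S(50), P1:S(50) | bus: BusRd,Flush
[5] P1: load  L3 | P0:S(50), P1:S(50) | bus: none
[6] P0: store L3 := 76 | P0:M(76), P1:I | bus: BusUpgr
[7] P1: load  L3 | P0:S(76), P1:S(76) | bus: BusRd,Flush
[8] P0: load  L3 | P0:S(76), P1:S(76) | bus: none
[9] P1: load  L7 | P0:I, P1:E(0) | bus: BusRd
[10] P0: store L4 := 19 | P0:M(19), P1:I | bus: BusRdX
[11] P1: store L3 := 18 | P0:I, P1:M(18) | bus: BusUpgr
[12] P0: load  L5 | P0:E(90), P1:I | bus: BusRd
[13] P0: store L3 := 6 | P0:M(6), P1:I | bus: BusRdX,Flush
[14] P1: load  L3 | P0:S(6), P1:S(6) | bus: BusRd,Flush
[15] P0: store L3 := 56 | P0:M(56), P1:I | bus: BusUpgr
[16] P0: load  L3 | P0:M(56), P1:I | bus: none
[17] P1: load  L3 | P0:S(56), P1:S(56) | bus: BusRd,Flush
[18] P1: store L7 := 16 | P0:I, P1:M(16) | bus: none
[19] P1: load  L3 | P0:S(56), P1:S(56) | bus: none
[20] P1: load  L3 | P0:S(56), P1:S(56) | bus: none
[21] P0: load  L4 | P0:M(19), P1:I | bus: none
[22] P0: store L5 := 52 | P0:M(52), P1:I | bus: none
[23] P1: store L3 := 54 | P0:I, P1:M(54) | bus: BusUpgr
[24] P1: load  L2 | P0:I, P1:E(80) | bus: BusRd
[25] P1: store L3 := 44 | P0:I, P1:M(44) | bus: none
[26] P0: store L2 := 79 | P0:M(79), P1:I | bus: BusRdX
[27] P0: load  L3 | P0:S(44), P1:S(44) | bus: BusRd,Flush
[28] P1: store L3 := 90 | P0:I, P1:M(90) | bus: BusUpgr
[29] P1: load  L2 | P0:S(79), P1:S(79) | bus: BusRd,Flush
[30] P1: store L5 := 45 | P0:I, P1:M(45) | bus: BusRdX,Flush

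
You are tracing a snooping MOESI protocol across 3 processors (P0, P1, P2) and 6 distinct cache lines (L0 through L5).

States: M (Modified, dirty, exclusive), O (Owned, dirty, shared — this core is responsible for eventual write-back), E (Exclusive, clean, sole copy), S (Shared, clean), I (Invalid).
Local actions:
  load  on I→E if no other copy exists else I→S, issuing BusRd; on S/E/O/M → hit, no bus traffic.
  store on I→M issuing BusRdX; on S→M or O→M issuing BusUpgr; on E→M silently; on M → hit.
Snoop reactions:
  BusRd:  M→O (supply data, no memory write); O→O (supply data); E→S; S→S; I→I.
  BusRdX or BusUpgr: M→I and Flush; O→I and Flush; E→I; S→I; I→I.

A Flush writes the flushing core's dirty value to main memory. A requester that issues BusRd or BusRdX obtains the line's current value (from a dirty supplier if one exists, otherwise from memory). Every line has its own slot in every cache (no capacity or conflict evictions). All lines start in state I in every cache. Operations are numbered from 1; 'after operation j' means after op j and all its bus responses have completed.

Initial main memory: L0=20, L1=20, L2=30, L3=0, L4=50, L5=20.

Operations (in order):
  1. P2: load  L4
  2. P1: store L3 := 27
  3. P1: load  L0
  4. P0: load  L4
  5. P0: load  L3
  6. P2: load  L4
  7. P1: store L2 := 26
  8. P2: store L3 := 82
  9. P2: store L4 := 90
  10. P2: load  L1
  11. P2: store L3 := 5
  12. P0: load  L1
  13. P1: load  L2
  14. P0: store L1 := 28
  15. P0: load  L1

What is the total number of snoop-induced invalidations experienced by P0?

invalidations = 2

step 1: P2: load  L4  ⟶  IIE  (L4)  txn=BusRd  M[L4]=50
step 2: P1: store L3 := 27  ⟶  IMI  (L3)  txn=BusRdX  M[L3]=0
step 3: P1: load  L0  ⟶  IEI  (L0)  txn=BusRd  M[L0]=20
step 4: P0: load  L4  ⟶  SIS  (L4)  txn=BusRd  M[L4]=50
step 5: P0: load  L3  ⟶  SOI  (L3)  txn=BusRd  M[L3]=0
step 6: P2: load  L4  ⟶  SIS  (L4)  txn=∅  M[L4]=50
step 7: P1: store L2 := 26  ⟶  IMI  (L2)  txn=BusRdX  M[L2]=30
step 8: P2: store L3 := 82  ⟶  IIM  (L3)  txn=BusRdX+Flush  M[L3]=27
step 9: P2: store L4 := 90  ⟶  IIM  (L4)  txn=BusUpgr  M[L4]=50
step 10: P2: load  L1  ⟶  IIE  (L1)  txn=BusRd  M[L1]=20
step 11: P2: store L3 := 5  ⟶  IIM  (L3)  txn=∅  M[L3]=27
step 12: P0: load  L1  ⟶  SIS  (L1)  txn=BusRd  M[L1]=20
step 13: P1: load  L2  ⟶  IMI  (L2)  txn=∅  M[L2]=30
step 14: P0: store L1 := 28  ⟶  MII  (L1)  txn=BusUpgr  M[L1]=20
step 15: P0: load  L1  ⟶  MII  (L1)  txn=∅  M[L1]=20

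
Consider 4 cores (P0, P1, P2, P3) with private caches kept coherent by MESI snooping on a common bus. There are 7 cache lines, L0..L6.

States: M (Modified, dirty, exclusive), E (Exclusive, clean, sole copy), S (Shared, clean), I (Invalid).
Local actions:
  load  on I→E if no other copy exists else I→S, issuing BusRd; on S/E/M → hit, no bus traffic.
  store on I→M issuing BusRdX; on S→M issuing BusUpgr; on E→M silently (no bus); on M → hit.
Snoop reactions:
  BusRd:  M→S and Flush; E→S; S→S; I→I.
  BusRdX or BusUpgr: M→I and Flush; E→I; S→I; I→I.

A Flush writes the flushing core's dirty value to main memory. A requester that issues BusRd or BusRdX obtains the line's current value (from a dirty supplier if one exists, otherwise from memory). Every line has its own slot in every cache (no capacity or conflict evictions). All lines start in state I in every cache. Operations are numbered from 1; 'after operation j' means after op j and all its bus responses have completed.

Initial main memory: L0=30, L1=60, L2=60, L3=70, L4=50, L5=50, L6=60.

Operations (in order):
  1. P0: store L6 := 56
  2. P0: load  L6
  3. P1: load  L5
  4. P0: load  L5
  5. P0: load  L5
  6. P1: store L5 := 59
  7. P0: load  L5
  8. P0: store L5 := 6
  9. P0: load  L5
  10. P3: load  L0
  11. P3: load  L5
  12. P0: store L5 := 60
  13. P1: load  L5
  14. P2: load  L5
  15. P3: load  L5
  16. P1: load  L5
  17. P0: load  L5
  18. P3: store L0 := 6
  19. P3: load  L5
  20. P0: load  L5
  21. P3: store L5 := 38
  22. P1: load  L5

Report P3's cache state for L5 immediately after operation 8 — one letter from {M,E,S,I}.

state = I

1. P0: store L6 := 56  bus=[BusRdX]  L6: P0=M P1=I P2=I P3=I  mem[L6]=60
2. P0: load  L6  bus=[-]  L6: P0=M P1=I P2=I P3=I  mem[L6]=60
3. P1: load  L5  bus=[BusRd]  L5: P0=I P1=E P2=I P3=I  mem[L5]=50
4. P0: load  L5  bus=[BusRd]  L5: P0=S P1=S P2=I P3=I  mem[L5]=50
5. P0: load  L5  bus=[-]  L5: P0=S P1=S P2=I P3=I  mem[L5]=50
6. P1: store L5 := 59  bus=[BusUpgr]  L5: P0=I P1=M P2=I P3=I  mem[L5]=50
7. P0: load  L5  bus=[BusRd,Flush]  L5: P0=S P1=S P2=I P3=I  mem[L5]=59
8. P0: store L5 := 6  bus=[BusUpgr]  L5: P0=M P1=I P2=I P3=I  mem[L5]=59
9. P0: load  L5  bus=[-]  L5: P0=M P1=I P2=I P3=I  mem[L5]=59
10. P3: load  L0  bus=[BusRd]  L0: P0=I P1=I P2=I P3=E  mem[L0]=30
11. P3: load  L5  bus=[BusRd,Flush]  L5: P0=S P1=I P2=I P3=S  mem[L5]=6
12. P0: store L5 := 60  bus=[BusUpgr]  L5: P0=M P1=I P2=I P3=I  mem[L5]=6
13. P1: load  L5  bus=[BusRd,Flush]  L5: P0=S P1=S P2=I P3=I  mem[L5]=60
14. P2: load  L5  bus=[BusRd]  L5: P0=S P1=S P2=S P3=I  mem[L5]=60
15. P3: load  L5  bus=[BusRd]  L5: P0=S P1=S P2=S P3=S  mem[L5]=60
16. P1: load  L5  bus=[-]  L5: P0=S P1=S P2=S P3=S  mem[L5]=60
17. P0: load  L5  bus=[-]  L5: P0=S P1=S P2=S P3=S  mem[L5]=60
18. P3: store L0 := 6  bus=[-]  L0: P0=I P1=I P2=I P3=M  mem[L0]=30
19. P3: load  L5  bus=[-]  L5: P0=S P1=S P2=S P3=S  mem[L5]=60
20. P0: load  L5  bus=[-]  L5: P0=S P1=S P2=S P3=S  mem[L5]=60
21. P3: store L5 := 38  bus=[BusUpgr]  L5: P0=I P1=I P2=I P3=M  mem[L5]=60
22. P1: load  L5  bus=[BusRd,Flush]  L5: P0=I P1=S P2=I P3=S  mem[L5]=38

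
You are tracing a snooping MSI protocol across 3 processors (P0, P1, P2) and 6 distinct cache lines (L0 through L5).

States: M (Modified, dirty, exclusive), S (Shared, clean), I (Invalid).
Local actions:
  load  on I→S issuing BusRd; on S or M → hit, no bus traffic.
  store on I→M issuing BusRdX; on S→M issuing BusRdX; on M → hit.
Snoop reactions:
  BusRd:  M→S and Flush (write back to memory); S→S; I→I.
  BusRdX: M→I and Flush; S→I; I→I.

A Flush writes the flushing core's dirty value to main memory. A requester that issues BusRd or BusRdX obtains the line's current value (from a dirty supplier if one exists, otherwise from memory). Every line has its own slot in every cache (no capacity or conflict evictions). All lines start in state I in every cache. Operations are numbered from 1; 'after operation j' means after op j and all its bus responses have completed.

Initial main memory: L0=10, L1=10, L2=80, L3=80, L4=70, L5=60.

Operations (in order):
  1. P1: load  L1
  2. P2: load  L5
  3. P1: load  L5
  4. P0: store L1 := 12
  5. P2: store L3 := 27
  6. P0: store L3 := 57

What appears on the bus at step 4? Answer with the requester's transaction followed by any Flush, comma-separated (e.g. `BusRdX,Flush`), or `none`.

[1] P1: load  L1 | P0:I, P1:S(10), P2:I | bus: BusRd
[2] P2: load  L5 | P0:I, P1:I, P2:S(60) | bus: BusRd
[3] P1: load  L5 | P0:I, P1:S(60), P2:S(60) | bus: BusRd
[4] P0: store L1 := 12 | P0:M(12), P1:I, P2:I | bus: BusRdX
[5] P2: store L3 := 27 | P0:I, P1:I, P2:M(27) | bus: BusRdX
[6] P0: store L3 := 57 | P0:M(57), P1:I, P2:I | bus: BusRdX,Flush

bus = BusRdX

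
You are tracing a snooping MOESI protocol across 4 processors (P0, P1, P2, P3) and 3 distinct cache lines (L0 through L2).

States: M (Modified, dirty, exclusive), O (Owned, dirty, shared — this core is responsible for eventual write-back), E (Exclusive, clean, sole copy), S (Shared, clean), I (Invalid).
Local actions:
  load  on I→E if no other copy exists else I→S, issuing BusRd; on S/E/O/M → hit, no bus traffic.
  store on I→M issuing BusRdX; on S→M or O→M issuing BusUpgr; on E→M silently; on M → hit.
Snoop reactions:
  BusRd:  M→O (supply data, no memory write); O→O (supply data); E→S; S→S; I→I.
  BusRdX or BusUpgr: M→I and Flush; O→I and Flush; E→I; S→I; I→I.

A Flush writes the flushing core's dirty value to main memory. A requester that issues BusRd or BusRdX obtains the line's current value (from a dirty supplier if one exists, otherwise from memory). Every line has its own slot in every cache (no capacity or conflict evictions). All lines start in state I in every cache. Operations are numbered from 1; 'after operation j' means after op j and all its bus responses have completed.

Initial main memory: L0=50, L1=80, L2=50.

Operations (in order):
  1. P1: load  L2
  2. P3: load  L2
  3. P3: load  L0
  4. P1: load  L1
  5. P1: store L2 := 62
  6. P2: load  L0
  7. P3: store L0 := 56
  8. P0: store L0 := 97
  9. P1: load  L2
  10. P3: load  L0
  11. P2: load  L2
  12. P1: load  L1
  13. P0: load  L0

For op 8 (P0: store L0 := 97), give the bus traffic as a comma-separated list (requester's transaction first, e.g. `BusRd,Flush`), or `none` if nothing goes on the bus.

  op1 P1: load  L2 → I/E/I/I on L2; bus BusRd; mem=50
  op2 P3: load  L2 → I/S/I/S on L2; bus BusRd; mem=50
  op3 P3: load  L0 → I/I/I/E on L0; bus BusRd; mem=50
  op4 P1: load  L1 → I/E/I/I on L1; bus BusRd; mem=80
  op5 P1: store L2 := 62 → I/M/I/I on L2; bus BusUpgr; mem=50
  op6 P2: load  L0 → I/I/S/S on L0; bus BusRd; mem=50
  op7 P3: store L0 := 56 → I/I/I/M on L0; bus BusUpgr; mem=50
  op8 P0: store L0 := 97 → M/I/I/I on L0; bus BusRdX Flush; mem=56
  op9 P1: load  L2 → I/M/I/I on L2; bus (none); mem=50
  op10 P3: load  L0 → O/I/I/S on L0; bus BusRd; mem=56
  op11 P2: load  L2 → I/O/S/I on L2; bus BusRd; mem=50
  op12 P1: load  L1 → I/E/I/I on L1; bus (none); mem=80
  op13 P0: load  L0 → O/I/I/S on L0; bus (none); mem=56

bus = BusRdX,Flush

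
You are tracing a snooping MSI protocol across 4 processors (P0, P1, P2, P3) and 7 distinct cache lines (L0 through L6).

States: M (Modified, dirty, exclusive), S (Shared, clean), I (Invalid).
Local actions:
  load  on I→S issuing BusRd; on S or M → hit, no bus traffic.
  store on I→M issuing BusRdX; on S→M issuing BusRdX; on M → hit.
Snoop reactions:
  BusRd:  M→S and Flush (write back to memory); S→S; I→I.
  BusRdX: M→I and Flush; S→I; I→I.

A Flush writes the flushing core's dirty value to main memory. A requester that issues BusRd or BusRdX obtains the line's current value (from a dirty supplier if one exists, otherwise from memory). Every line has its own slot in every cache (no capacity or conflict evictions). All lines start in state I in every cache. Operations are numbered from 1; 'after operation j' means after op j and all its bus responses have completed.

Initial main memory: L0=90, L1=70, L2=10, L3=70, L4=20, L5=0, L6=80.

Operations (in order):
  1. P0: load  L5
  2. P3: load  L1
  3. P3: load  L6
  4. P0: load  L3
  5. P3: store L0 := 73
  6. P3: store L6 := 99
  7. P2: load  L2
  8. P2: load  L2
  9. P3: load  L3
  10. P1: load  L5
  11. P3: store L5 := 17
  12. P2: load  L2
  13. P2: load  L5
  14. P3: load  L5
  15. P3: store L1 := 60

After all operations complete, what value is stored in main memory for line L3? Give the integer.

1. P0: load  L5  bus=[BusRd]  L5: P0=S P1=I P2=I P3=I  mem[L5]=0
2. P3: load  L1  bus=[BusRd]  L1: P0=I P1=I P2=I P3=S  mem[L1]=70
3. P3: load  L6  bus=[BusRd]  L6: P0=I P1=I P2=I P3=S  mem[L6]=80
4. P0: load  L3  bus=[BusRd]  L3: P0=S P1=I P2=I P3=I  mem[L3]=70
5. P3: store L0 := 73  bus=[BusRdX]  L0: P0=I P1=I P2=I P3=M  mem[L0]=90
6. P3: store L6 := 99  bus=[BusRdX]  L6: P0=I P1=I P2=I P3=M  mem[L6]=80
7. P2: load  L2  bus=[BusRd]  L2: P0=I P1=I P2=S P3=I  mem[L2]=10
8. P2: load  L2  bus=[-]  L2: P0=I P1=I P2=S P3=I  mem[L2]=10
9. P3: load  L3  bus=[BusRd]  L3: P0=S P1=I P2=I P3=S  mem[L3]=70
10. P1: load  L5  bus=[BusRd]  L5: P0=S P1=S P2=I P3=I  mem[L5]=0
11. P3: store L5 := 17  bus=[BusRdX]  L5: P0=I P1=I P2=I P3=M  mem[L5]=0
12. P2: load  L2  bus=[-]  L2: P0=I P1=I P2=S P3=I  mem[L2]=10
13. P2: load  L5  bus=[BusRd,Flush]  L5: P0=I P1=I P2=S P3=S  mem[L5]=17
14. P3: load  L5  bus=[-]  L5: P0=I P1=I P2=S P3=S  mem[L5]=17
15. P3: store L1 := 60  bus=[BusRdX]  L1: P0=I P1=I P2=I P3=M  mem[L1]=70

memory[L3] = 70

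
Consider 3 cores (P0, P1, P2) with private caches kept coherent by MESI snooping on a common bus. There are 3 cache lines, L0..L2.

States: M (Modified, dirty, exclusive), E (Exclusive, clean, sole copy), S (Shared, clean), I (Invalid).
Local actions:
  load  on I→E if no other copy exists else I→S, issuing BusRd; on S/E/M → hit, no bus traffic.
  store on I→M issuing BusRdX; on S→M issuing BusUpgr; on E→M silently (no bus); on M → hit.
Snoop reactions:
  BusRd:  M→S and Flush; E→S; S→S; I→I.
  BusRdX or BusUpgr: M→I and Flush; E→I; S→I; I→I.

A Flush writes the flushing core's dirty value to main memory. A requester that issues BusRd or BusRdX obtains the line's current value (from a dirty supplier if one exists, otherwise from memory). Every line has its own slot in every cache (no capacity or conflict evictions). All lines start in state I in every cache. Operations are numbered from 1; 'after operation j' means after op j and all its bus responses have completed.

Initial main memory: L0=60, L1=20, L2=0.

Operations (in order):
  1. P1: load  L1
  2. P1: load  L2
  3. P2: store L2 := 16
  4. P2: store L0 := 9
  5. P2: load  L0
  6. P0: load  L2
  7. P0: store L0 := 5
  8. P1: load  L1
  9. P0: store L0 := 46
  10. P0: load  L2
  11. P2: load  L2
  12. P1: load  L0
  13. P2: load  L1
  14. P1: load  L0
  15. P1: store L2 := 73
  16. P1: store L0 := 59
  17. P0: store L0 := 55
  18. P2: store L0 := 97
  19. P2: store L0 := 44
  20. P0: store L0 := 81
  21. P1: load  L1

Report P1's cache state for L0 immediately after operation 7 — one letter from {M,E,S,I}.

step 1: P1: load  L1  ⟶  IEI  (L1)  txn=BusRd  M[L1]=20
step 2: P1: load  L2  ⟶  IEI  (L2)  txn=BusRd  M[L2]=0
step 3: P2: store L2 := 16  ⟶  IIM  (L2)  txn=BusRdX  M[L2]=0
step 4: P2: store L0 := 9  ⟶  IIM  (L0)  txn=BusRdX  M[L0]=60
step 5: P2: load  L0  ⟶  IIM  (L0)  txn=∅  M[L0]=60
step 6: P0: load  L2  ⟶  SIS  (L2)  txn=BusRd+Flush  M[L2]=16
step 7: P0: store L0 := 5  ⟶  MII  (L0)  txn=BusRdX+Flush  M[L0]=9
step 8: P1: load  L1  ⟶  IEI  (L1)  txn=∅  M[L1]=20
step 9: P0: store L0 := 46  ⟶  MII  (L0)  txn=∅  M[L0]=9
step 10: P0: load  L2  ⟶  SIS  (L2)  txn=∅  M[L2]=16
step 11: P2: load  L2  ⟶  SIS  (L2)  txn=∅  M[L2]=16
step 12: P1: load  L0  ⟶  SSI  (L0)  txn=BusRd+Flush  M[L0]=46
step 13: P2: load  L1  ⟶  ISS  (L1)  txn=BusRd  M[L1]=20
step 14: P1: load  L0  ⟶  SSI  (L0)  txn=∅  M[L0]=46
step 15: P1: store L2 := 73  ⟶  IMI  (L2)  txn=BusRdX  M[L2]=16
step 16: P1: store L0 := 59  ⟶  IMI  (L0)  txn=BusUpgr  M[L0]=46
step 17: P0: store L0 := 55  ⟶  MII  (L0)  txn=BusRdX+Flush  M[L0]=59
step 18: P2: store L0 := 97  ⟶  IIM  (L0)  txn=BusRdX+Flush  M[L0]=55
step 19: P2: store L0 := 44  ⟶  IIM  (L0)  txn=∅  M[L0]=55
step 20: P0: store L0 := 81  ⟶  MII  (L0)  txn=BusRdX+Flush  M[L0]=44
step 21: P1: load  L1  ⟶  ISS  (L1)  txn=∅  M[L1]=20

state = I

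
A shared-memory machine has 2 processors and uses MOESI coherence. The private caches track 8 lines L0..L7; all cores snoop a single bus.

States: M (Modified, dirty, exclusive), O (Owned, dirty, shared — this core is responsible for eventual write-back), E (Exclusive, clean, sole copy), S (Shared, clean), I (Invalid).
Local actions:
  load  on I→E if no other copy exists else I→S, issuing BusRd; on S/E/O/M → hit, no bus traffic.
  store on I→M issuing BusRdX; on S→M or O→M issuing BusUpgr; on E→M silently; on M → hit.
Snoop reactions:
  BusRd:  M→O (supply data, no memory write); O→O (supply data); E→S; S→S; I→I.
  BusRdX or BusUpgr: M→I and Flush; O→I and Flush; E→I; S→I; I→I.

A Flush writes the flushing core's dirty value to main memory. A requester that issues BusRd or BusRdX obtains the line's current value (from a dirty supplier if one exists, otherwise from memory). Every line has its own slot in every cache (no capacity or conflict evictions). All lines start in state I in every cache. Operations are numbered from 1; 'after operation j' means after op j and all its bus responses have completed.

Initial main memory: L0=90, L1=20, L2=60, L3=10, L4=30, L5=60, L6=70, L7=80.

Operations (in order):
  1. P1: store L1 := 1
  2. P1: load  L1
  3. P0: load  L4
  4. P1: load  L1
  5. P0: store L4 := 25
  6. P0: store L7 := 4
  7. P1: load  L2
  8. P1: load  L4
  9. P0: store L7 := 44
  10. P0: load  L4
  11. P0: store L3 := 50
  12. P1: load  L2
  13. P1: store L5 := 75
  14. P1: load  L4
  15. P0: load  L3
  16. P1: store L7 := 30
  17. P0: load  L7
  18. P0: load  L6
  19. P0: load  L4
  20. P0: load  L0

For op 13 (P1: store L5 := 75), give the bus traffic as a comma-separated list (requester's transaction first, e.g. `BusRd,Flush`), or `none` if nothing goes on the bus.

bus = BusRdX

1. P1: store L1 := 1  bus=[BusRdX]  L1: P0=I P1=M  mem[L1]=20
2. P1: load  L1  bus=[-]  L1: P0=I P1=M  mem[L1]=20
3. P0: load  L4  bus=[BusRd]  L4: P0=E P1=I  mem[L4]=30
4. P1: load  L1  bus=[-]  L1: P0=I P1=M  mem[L1]=20
5. P0: store L4 := 25  bus=[-]  L4: P0=M P1=I  mem[L4]=30
6. P0: store L7 := 4  bus=[BusRdX]  L7: P0=M P1=I  mem[L7]=80
7. P1: load  L2  bus=[BusRd]  L2: P0=I P1=E  mem[L2]=60
8. P1: load  L4  bus=[BusRd]  L4: P0=O P1=S  mem[L4]=30
9. P0: store L7 := 44  bus=[-]  L7: P0=M P1=I  mem[L7]=80
10. P0: load  L4  bus=[-]  L4: P0=O P1=S  mem[L4]=30
11. P0: store L3 := 50  bus=[BusRdX]  L3: P0=M P1=I  mem[L3]=10
12. P1: load  L2  bus=[-]  L2: P0=I P1=E  mem[L2]=60
13. P1: store L5 := 75  bus=[BusRdX]  L5: P0=I P1=M  mem[L5]=60
14. P1: load  L4  bus=[-]  L4: P0=O P1=S  mem[L4]=30
15. P0: load  L3  bus=[-]  L3: P0=M P1=I  mem[L3]=10
16. P1: store L7 := 30  bus=[BusRdX,Flush]  L7: P0=I P1=M  mem[L7]=44
17. P0: load  L7  bus=[BusRd]  L7: P0=S P1=O  mem[L7]=44
18. P0: load  L6  bus=[BusRd]  L6: P0=E P1=I  mem[L6]=70
19. P0: load  L4  bus=[-]  L4: P0=O P1=S  mem[L4]=30
20. P0: load  L0  bus=[BusRd]  L0: P0=E P1=I  mem[L0]=90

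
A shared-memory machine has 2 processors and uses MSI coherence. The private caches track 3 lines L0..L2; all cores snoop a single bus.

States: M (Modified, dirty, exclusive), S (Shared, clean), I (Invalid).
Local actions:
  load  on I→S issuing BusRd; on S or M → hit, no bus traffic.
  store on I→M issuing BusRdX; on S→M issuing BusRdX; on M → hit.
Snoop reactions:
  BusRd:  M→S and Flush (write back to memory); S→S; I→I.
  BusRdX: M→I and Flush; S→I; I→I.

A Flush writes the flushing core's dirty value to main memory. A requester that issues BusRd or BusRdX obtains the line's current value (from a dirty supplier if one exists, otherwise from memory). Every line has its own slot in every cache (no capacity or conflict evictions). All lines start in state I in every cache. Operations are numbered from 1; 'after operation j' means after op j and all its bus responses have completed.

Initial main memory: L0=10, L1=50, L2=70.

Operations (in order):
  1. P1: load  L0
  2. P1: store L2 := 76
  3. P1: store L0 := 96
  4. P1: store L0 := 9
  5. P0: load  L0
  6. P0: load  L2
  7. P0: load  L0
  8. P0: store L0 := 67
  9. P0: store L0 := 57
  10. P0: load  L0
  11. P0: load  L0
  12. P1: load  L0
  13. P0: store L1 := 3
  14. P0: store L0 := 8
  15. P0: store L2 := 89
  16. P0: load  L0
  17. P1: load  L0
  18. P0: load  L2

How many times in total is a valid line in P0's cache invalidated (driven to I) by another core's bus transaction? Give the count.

invalidations = 0

1. P1: load  L0  bus=[BusRd]  L0: P0=I P1=S  mem[L0]=10
2. P1: store L2 := 76  bus=[BusRdX]  L2: P0=I P1=M  mem[L2]=70
3. P1: store L0 := 96  bus=[BusRdX]  L0: P0=I P1=M  mem[L0]=10
4. P1: store L0 := 9  bus=[-]  L0: P0=I P1=M  mem[L0]=10
5. P0: load  L0  bus=[BusRd,Flush]  L0: P0=S P1=S  mem[L0]=9
6. P0: load  L2  bus=[BusRd,Flush]  L2: P0=S P1=S  mem[L2]=76
7. P0: load  L0  bus=[-]  L0: P0=S P1=S  mem[L0]=9
8. P0: store L0 := 67  bus=[BusRdX]  L0: P0=M P1=I  mem[L0]=9
9. P0: store L0 := 57  bus=[-]  L0: P0=M P1=I  mem[L0]=9
10. P0: load  L0  bus=[-]  L0: P0=M P1=I  mem[L0]=9
11. P0: load  L0  bus=[-]  L0: P0=M P1=I  mem[L0]=9
12. P1: load  L0  bus=[BusRd,Flush]  L0: P0=S P1=S  mem[L0]=57
13. P0: store L1 := 3  bus=[BusRdX]  L1: P0=M P1=I  mem[L1]=50
14. P0: store L0 := 8  bus=[BusRdX]  L0: P0=M P1=I  mem[L0]=57
15. P0: store L2 := 89  bus=[BusRdX]  L2: P0=M P1=I  mem[L2]=76
16. P0: load  L0  bus=[-]  L0: P0=M P1=I  mem[L0]=57
17. P1: load  L0  bus=[BusRd,Flush]  L0: P0=S P1=S  mem[L0]=8
18. P0: load  L2  bus=[-]  L2: P0=M P1=I  mem[L2]=76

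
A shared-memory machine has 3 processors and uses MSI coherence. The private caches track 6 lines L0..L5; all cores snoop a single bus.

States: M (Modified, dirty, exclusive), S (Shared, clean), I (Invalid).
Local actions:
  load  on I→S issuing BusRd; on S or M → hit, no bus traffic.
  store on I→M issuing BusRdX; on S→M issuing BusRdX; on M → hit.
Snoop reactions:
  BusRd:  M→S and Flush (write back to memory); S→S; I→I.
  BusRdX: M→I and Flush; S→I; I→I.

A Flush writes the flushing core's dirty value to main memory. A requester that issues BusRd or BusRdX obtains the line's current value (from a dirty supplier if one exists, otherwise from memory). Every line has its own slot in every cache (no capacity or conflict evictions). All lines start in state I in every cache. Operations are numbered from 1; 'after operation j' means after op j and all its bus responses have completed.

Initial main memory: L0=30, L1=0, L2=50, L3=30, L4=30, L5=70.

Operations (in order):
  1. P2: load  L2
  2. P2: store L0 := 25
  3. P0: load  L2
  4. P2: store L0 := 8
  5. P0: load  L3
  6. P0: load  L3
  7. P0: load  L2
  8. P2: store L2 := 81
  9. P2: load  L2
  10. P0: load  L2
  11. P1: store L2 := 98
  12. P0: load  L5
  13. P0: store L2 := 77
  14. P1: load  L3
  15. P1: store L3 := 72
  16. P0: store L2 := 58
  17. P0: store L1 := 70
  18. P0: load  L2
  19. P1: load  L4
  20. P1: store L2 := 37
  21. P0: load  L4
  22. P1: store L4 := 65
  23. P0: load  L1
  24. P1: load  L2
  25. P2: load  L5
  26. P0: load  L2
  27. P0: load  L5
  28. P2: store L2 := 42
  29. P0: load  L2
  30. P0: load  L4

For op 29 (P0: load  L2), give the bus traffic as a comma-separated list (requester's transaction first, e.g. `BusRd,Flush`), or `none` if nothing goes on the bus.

step 1: P2: load  L2  ⟶  IIS  (L2)  txn=BusRd  M[L2]=50
step 2: P2: store L0 := 25  ⟶  IIM  (L0)  txn=BusRdX  M[L0]=30
step 3: P0: load  L2  ⟶  SIS  (L2)  txn=BusRd  M[L2]=50
step 4: P2: store L0 := 8  ⟶  IIM  (L0)  txn=∅  M[L0]=30
step 5: P0: load  L3  ⟶  SII  (L3)  txn=BusRd  M[L3]=30
step 6: P0: load  L3  ⟶  SII  (L3)  txn=∅  M[L3]=30
step 7: P0: load  L2  ⟶  SIS  (L2)  txn=∅  M[L2]=50
step 8: P2: store L2 := 81  ⟶  IIM  (L2)  txn=BusRdX  M[L2]=50
step 9: P2: load  L2  ⟶  IIM  (L2)  txn=∅  M[L2]=50
step 10: P0: load  L2  ⟶  SIS  (L2)  txn=BusRd+Flush  M[L2]=81
step 11: P1: store L2 := 98  ⟶  IMI  (L2)  txn=BusRdX  M[L2]=81
step 12: P0: load  L5  ⟶  SII  (L5)  txn=BusRd  M[L5]=70
step 13: P0: store L2 := 77  ⟶  MII  (L2)  txn=BusRdX+Flush  M[L2]=98
step 14: P1: load  L3  ⟶  SSI  (L3)  txn=BusRd  M[L3]=30
step 15: P1: store L3 := 72  ⟶  IMI  (L3)  txn=BusRdX  M[L3]=30
step 16: P0: store L2 := 58  ⟶  MII  (L2)  txn=∅  M[L2]=98
step 17: P0: store L1 := 70  ⟶  MII  (L1)  txn=BusRdX  M[L1]=0
step 18: P0: load  L2  ⟶  MII  (L2)  txn=∅  M[L2]=98
step 19: P1: load  L4  ⟶  ISI  (L4)  txn=BusRd  M[L4]=30
step 20: P1: store L2 := 37  ⟶  IMI  (L2)  txn=BusRdX+Flush  M[L2]=58
step 21: P0: load  L4  ⟶  SSI  (L4)  txn=BusRd  M[L4]=30
step 22: P1: store L4 := 65  ⟶  IMI  (L4)  txn=BusRdX  M[L4]=30
step 23: P0: load  L1  ⟶  MII  (L1)  txn=∅  M[L1]=0
step 24: P1: load  L2  ⟶  IMI  (L2)  txn=∅  M[L2]=58
step 25: P2: load  L5  ⟶  SIS  (L5)  txn=BusRd  M[L5]=70
step 26: P0: load  L2  ⟶  SSI  (L2)  txn=BusRd+Flush  M[L2]=37
step 27: P0: load  L5  ⟶  SIS  (L5)  txn=∅  M[L5]=70
step 28: P2: store L2 := 42  ⟶  IIM  (L2)  txn=BusRdX  M[L2]=37
step 29: P0: load  L2  ⟶  SIS  (L2)  txn=BusRd+Flush  M[L2]=42
step 30: P0: load  L4  ⟶  SSI  (L4)  txn=BusRd+Flush  M[L4]=65

bus = BusRd,Flush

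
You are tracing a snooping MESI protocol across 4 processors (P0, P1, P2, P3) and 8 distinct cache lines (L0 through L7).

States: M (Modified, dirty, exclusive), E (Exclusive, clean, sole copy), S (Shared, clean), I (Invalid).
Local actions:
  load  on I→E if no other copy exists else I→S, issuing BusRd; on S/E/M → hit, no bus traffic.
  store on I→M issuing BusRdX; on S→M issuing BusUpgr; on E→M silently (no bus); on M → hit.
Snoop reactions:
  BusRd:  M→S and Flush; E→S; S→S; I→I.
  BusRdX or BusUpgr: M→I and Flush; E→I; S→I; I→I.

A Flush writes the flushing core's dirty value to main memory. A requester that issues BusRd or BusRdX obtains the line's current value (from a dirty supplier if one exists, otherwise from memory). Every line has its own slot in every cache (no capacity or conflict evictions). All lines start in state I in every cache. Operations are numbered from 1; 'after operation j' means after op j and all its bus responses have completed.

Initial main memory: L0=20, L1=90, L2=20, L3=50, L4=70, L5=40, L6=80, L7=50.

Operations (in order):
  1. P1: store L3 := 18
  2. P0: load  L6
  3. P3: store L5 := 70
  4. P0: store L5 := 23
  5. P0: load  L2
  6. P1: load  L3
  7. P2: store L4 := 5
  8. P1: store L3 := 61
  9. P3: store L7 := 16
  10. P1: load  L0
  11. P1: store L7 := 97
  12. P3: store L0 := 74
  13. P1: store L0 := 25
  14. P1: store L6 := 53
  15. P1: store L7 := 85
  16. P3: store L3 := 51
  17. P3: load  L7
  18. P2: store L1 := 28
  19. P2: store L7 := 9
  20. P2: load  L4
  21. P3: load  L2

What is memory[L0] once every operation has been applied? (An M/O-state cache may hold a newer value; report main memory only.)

memory[L0] = 74

1. P1: store L3 := 18  bus=[BusRdX]  L3: P0=I P1=M P2=I P3=I  mem[L3]=50
2. P0: load  L6  bus=[BusRd]  L6: P0=E P1=I P2=I P3=I  mem[L6]=80
3. P3: store L5 := 70  bus=[BusRdX]  L5: P0=I P1=I P2=I P3=M  mem[L5]=40
4. P0: store L5 := 23  bus=[BusRdX,Flush]  L5: P0=M P1=I P2=I P3=I  mem[L5]=70
5. P0: load  L2  bus=[BusRd]  L2: P0=E P1=I P2=I P3=I  mem[L2]=20
6. P1: load  L3  bus=[-]  L3: P0=I P1=M P2=I P3=I  mem[L3]=50
7. P2: store L4 := 5  bus=[BusRdX]  L4: P0=I P1=I P2=M P3=I  mem[L4]=70
8. P1: store L3 := 61  bus=[-]  L3: P0=I P1=M P2=I P3=I  mem[L3]=50
9. P3: store L7 := 16  bus=[BusRdX]  L7: P0=I P1=I P2=I P3=M  mem[L7]=50
10. P1: load  L0  bus=[BusRd]  L0: P0=I P1=E P2=I P3=I  mem[L0]=20
11. P1: store L7 := 97  bus=[BusRdX,Flush]  L7: P0=I P1=M P2=I P3=I  mem[L7]=16
12. P3: store L0 := 74  bus=[BusRdX]  L0: P0=I P1=I P2=I P3=M  mem[L0]=20
13. P1: store L0 := 25  bus=[BusRdX,Flush]  L0: P0=I P1=M P2=I P3=I  mem[L0]=74
14. P1: store L6 := 53  bus=[BusRdX]  L6: P0=I P1=M P2=I P3=I  mem[L6]=80
15. P1: store L7 := 85  bus=[-]  L7: P0=I P1=M P2=I P3=I  mem[L7]=16
16. P3: store L3 := 51  bus=[BusRdX,Flush]  L3: P0=I P1=I P2=I P3=M  mem[L3]=61
17. P3: load  L7  bus=[BusRd,Flush]  L7: P0=I P1=S P2=I P3=S  mem[L7]=85
18. P2: store L1 := 28  bus=[BusRdX]  L1: P0=I P1=I P2=M P3=I  mem[L1]=90
19. P2: store L7 := 9  bus=[BusRdX]  L7: P0=I P1=I P2=M P3=I  mem[L7]=85
20. P2: load  L4  bus=[-]  L4: P0=I P1=I P2=M P3=I  mem[L4]=70
21. P3: load  L2  bus=[BusRd]  L2: P0=S P1=I P2=I P3=S  mem[L2]=20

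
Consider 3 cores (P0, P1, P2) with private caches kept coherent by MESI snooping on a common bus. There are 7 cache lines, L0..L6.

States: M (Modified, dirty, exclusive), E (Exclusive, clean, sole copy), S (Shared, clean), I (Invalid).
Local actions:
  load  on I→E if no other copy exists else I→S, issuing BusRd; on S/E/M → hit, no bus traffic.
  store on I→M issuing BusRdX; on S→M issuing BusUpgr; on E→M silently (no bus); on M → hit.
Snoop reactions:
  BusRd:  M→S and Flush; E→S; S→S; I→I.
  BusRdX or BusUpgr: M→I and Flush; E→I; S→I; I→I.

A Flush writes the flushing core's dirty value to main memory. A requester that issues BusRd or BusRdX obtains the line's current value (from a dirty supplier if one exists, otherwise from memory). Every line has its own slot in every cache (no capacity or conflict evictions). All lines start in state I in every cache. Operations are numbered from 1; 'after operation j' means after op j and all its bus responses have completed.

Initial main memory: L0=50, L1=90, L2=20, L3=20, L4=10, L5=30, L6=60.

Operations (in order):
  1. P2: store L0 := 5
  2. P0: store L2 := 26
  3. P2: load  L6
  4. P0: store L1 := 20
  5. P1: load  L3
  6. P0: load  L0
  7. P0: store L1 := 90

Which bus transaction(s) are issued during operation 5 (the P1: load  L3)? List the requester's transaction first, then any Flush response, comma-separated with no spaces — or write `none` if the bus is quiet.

[1] P2: store L0 := 5 | P0:I, P1:I, P2:M(5) | bus: BusRdX
[2] P0: store L2 := 26 | P0:M(26), P1:I, P2:I | bus: BusRdX
[3] P2: load  L6 | P0:I, P1:I, P2:E(60) | bus: BusRd
[4] P0: store L1 := 20 | P0:M(20), P1:I, P2:I | bus: BusRdX
[5] P1: load  L3 | P0:I, P1:E(20), P2:I | bus: BusRd
[6] P0: load  L0 | P0:S(5), P1:I, P2:S(5) | bus: BusRd,Flush
[7] P0: store L1 := 90 | P0:M(90), P1:I, P2:I | bus: none

bus = BusRd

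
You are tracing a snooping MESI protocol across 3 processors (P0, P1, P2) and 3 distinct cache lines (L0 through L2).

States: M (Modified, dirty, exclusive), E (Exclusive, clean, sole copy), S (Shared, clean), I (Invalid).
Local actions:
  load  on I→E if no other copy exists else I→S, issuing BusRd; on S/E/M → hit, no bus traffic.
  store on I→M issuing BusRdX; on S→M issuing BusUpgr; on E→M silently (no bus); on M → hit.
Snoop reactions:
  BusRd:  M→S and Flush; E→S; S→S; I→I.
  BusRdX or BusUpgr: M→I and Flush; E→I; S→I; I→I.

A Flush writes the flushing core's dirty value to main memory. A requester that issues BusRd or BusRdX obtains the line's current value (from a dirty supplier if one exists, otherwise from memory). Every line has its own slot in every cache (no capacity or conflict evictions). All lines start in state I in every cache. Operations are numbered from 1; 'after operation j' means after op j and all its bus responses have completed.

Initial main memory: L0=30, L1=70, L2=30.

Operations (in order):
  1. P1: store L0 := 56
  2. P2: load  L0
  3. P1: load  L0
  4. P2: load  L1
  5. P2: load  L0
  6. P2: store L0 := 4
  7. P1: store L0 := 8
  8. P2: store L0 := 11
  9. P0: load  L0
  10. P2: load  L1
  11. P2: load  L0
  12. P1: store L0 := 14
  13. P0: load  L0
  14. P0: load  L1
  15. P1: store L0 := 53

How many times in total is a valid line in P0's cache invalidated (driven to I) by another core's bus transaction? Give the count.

invalidations = 2

step 1: P1: store L0 := 56  ⟶  IMI  (L0)  txn=BusRdX  M[L0]=30
step 2: P2: load  L0  ⟶  ISS  (L0)  txn=BusRd+Flush  M[L0]=56
step 3: P1: load  L0  ⟶  ISS  (L0)  txn=∅  M[L0]=56
step 4: P2: load  L1  ⟶  IIE  (L1)  txn=BusRd  M[L1]=70
step 5: P2: load  L0  ⟶  ISS  (L0)  txn=∅  M[L0]=56
step 6: P2: store L0 := 4  ⟶  IIM  (L0)  txn=BusUpgr  M[L0]=56
step 7: P1: store L0 := 8  ⟶  IMI  (L0)  txn=BusRdX+Flush  M[L0]=4
step 8: P2: store L0 := 11  ⟶  IIM  (L0)  txn=BusRdX+Flush  M[L0]=8
step 9: P0: load  L0  ⟶  SIS  (L0)  txn=BusRd+Flush  M[L0]=11
step 10: P2: load  L1  ⟶  IIE  (L1)  txn=∅  M[L1]=70
step 11: P2: load  L0  ⟶  SIS  (L0)  txn=∅  M[L0]=11
step 12: P1: store L0 := 14  ⟶  IMI  (L0)  txn=BusRdX  M[L0]=11
step 13: P0: load  L0  ⟶  SSI  (L0)  txn=BusRd+Flush  M[L0]=14
step 14: P0: load  L1  ⟶  SIS  (L1)  txn=BusRd  M[L1]=70
step 15: P1: store L0 := 53  ⟶  IMI  (L0)  txn=BusUpgr  M[L0]=14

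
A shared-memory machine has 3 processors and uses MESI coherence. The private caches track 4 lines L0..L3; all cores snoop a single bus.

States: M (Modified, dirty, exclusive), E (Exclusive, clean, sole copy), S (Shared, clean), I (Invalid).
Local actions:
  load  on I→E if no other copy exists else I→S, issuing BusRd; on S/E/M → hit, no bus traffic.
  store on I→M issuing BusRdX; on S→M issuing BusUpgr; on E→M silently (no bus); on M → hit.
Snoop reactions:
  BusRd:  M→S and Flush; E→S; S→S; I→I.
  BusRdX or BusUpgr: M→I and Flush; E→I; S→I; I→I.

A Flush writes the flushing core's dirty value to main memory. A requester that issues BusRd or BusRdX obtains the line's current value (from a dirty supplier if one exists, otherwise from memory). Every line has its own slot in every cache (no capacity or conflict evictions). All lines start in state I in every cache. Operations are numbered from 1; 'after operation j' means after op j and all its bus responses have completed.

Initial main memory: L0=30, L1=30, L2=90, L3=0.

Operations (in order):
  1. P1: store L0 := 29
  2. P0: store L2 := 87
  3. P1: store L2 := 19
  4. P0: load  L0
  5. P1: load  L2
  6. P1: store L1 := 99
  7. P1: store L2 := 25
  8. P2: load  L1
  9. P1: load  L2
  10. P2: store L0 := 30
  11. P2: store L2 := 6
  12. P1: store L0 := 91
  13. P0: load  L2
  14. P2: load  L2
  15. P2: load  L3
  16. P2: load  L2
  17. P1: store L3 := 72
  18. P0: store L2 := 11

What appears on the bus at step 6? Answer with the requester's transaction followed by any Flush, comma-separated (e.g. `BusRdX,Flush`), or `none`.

bus = BusRdX

step 1: P1: store L0 := 29  ⟶  IMI  (L0)  txn=BusRdX  M[L0]=30
step 2: P0: store L2 := 87  ⟶  MII  (L2)  txn=BusRdX  M[L2]=90
step 3: P1: store L2 := 19  ⟶  IMI  (L2)  txn=BusRdX+Flush  M[L2]=87
step 4: P0: load  L0  ⟶  SSI  (L0)  txn=BusRd+Flush  M[L0]=29
step 5: P1: load  L2  ⟶  IMI  (L2)  txn=∅  M[L2]=87
step 6: P1: store L1 := 99  ⟶  IMI  (L1)  txn=BusRdX  M[L1]=30
step 7: P1: store L2 := 25  ⟶  IMI  (L2)  txn=∅  M[L2]=87
step 8: P2: load  L1  ⟶  ISS  (L1)  txn=BusRd+Flush  M[L1]=99
step 9: P1: load  L2  ⟶  IMI  (L2)  txn=∅  M[L2]=87
step 10: P2: store L0 := 30  ⟶  IIM  (L0)  txn=BusRdX  M[L0]=29
step 11: P2: store L2 := 6  ⟶  IIM  (L2)  txn=BusRdX+Flush  M[L2]=25
step 12: P1: store L0 := 91  ⟶  IMI  (L0)  txn=BusRdX+Flush  M[L0]=30
step 13: P0: load  L2  ⟶  SIS  (L2)  txn=BusRd+Flush  M[L2]=6
step 14: P2: load  L2  ⟶  SIS  (L2)  txn=∅  M[L2]=6
step 15: P2: load  L3  ⟶  IIE  (L3)  txn=BusRd  M[L3]=0
step 16: P2: load  L2  ⟶  SIS  (L2)  txn=∅  M[L2]=6
step 17: P1: store L3 := 72  ⟶  IMI  (L3)  txn=BusRdX  M[L3]=0
step 18: P0: store L2 := 11  ⟶  MII  (L2)  txn=BusUpgr  M[L2]=6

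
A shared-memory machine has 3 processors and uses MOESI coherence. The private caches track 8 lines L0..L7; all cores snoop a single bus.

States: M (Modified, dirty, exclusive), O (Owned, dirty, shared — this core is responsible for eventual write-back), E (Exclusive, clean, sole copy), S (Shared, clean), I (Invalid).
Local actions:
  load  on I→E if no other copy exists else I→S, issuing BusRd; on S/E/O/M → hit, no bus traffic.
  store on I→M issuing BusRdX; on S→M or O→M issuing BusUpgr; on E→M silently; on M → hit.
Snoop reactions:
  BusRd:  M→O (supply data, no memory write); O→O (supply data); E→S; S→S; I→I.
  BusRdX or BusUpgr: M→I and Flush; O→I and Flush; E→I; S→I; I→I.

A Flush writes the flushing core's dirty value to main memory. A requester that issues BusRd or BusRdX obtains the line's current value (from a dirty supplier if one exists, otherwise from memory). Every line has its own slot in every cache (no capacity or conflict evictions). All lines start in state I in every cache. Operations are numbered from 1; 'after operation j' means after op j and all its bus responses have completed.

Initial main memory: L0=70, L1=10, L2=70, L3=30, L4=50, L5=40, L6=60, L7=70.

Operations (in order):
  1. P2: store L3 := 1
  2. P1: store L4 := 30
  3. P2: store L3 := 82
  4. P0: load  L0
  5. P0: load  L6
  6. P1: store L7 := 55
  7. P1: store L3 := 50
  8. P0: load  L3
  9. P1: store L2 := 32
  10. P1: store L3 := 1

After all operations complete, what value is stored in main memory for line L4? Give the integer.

memory[L4] = 50

[1] P2: store L3 := 1 | P0:I, P1:I, P2:M(1) | bus: BusRdX
[2] P1: store L4 := 30 | P0:I, P1:M(30), P2:I | bus: BusRdX
[3] P2: store L3 := 82 | P0:I, P1:I, P2:M(82) | bus: none
[4] P0: load  L0 | P0:E(70), P1:I, P2:I | bus: BusRd
[5] P0: load  L6 | P0:E(60), P1:I, P2:I | bus: BusRd
[6] P1: store L7 := 55 | P0:I, P1:M(55), P2:I | bus: BusRdX
[7] P1: store L3 := 50 | P0:I, P1:M(50), P2:I | bus: BusRdX,Flush
[8] P0: load  L3 | P0:S(50), P1:O(50), P2:I | bus: BusRd
[9] P1: store L2 := 32 | P0:I, P1:M(32), P2:I | bus: BusRdX
[10] P1: store L3 := 1 | P0:I, P1:M(1), P2:I | bus: BusUpgr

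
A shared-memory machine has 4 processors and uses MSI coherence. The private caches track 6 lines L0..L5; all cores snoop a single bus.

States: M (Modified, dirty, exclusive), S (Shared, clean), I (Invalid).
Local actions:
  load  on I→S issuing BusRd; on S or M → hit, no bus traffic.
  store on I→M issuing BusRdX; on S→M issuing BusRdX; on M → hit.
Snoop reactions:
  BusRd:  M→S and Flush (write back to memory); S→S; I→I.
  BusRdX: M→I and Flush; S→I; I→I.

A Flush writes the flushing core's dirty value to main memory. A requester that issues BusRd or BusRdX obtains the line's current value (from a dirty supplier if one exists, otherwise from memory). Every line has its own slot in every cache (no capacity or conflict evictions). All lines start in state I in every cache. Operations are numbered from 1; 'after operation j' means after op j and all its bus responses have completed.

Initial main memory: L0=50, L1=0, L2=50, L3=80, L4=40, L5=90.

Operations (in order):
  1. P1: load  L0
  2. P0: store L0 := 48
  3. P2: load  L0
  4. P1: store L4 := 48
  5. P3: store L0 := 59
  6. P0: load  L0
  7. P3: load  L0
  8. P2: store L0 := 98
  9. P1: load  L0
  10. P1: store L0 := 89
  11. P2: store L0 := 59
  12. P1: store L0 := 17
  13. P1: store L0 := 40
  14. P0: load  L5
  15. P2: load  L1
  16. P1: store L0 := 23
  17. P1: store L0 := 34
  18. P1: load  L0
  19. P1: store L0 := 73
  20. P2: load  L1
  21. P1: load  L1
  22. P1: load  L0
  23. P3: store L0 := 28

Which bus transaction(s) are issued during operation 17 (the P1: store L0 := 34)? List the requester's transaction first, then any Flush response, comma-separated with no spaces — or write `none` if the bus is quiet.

bus = none

  op1 P1: load  L0 → I/S/I/I on L0; bus BusRd; mem=50
  op2 P0: store L0 := 48 → M/I/I/I on L0; bus BusRdX; mem=50
  op3 P2: load  L0 → S/I/S/I on L0; bus BusRd Flush; mem=48
  op4 P1: store L4 := 48 → I/M/I/I on L4; bus BusRdX; mem=40
  op5 P3: store L0 := 59 → I/I/I/M on L0; bus BusRdX; mem=48
  op6 P0: load  L0 → S/I/I/S on L0; bus BusRd Flush; mem=59
  op7 P3: load  L0 → S/I/I/S on L0; bus (none); mem=59
  op8 P2: store L0 := 98 → I/I/M/I on L0; bus BusRdX; mem=59
  op9 P1: load  L0 → I/S/S/I on L0; bus BusRd Flush; mem=98
  op10 P1: store L0 := 89 → I/M/I/I on L0; bus BusRdX; mem=98
  op11 P2: store L0 := 59 → I/I/M/I on L0; bus BusRdX Flush; mem=89
  op12 P1: store L0 := 17 → I/M/I/I on L0; bus BusRdX Flush; mem=59
  op13 P1: store L0 := 40 → I/M/I/I on L0; bus (none); mem=59
  op14 P0: load  L5 → S/I/I/I on L5; bus BusRd; mem=90
  op15 P2: load  L1 → I/I/S/I on L1; bus BusRd; mem=0
  op16 P1: store L0 := 23 → I/M/I/I on L0; bus (none); mem=59
  op17 P1: store L0 := 34 → I/M/I/I on L0; bus (none); mem=59
  op18 P1: load  L0 → I/M/I/I on L0; bus (none); mem=59
  op19 P1: store L0 := 73 → I/M/I/I on L0; bus (none); mem=59
  op20 P2: load  L1 → I/I/S/I on L1; bus (none); mem=0
  op21 P1: load  L1 → I/S/S/I on L1; bus BusRd; mem=0
  op22 P1: load  L0 → I/M/I/I on L0; bus (none); mem=59
  op23 P3: store L0 := 28 → I/I/I/M on L0; bus BusRdX Flush; mem=73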